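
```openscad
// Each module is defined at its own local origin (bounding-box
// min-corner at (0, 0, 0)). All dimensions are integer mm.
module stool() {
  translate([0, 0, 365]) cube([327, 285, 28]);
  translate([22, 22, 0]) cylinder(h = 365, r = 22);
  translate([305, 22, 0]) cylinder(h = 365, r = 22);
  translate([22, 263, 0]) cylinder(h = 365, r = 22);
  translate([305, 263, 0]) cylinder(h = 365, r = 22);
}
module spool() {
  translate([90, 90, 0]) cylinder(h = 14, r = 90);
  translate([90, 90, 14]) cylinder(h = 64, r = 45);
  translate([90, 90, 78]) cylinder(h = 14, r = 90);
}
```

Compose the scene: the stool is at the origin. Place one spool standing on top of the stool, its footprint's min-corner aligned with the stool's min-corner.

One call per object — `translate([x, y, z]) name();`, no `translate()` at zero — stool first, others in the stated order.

stool();
translate([0, 0, 393]) spool();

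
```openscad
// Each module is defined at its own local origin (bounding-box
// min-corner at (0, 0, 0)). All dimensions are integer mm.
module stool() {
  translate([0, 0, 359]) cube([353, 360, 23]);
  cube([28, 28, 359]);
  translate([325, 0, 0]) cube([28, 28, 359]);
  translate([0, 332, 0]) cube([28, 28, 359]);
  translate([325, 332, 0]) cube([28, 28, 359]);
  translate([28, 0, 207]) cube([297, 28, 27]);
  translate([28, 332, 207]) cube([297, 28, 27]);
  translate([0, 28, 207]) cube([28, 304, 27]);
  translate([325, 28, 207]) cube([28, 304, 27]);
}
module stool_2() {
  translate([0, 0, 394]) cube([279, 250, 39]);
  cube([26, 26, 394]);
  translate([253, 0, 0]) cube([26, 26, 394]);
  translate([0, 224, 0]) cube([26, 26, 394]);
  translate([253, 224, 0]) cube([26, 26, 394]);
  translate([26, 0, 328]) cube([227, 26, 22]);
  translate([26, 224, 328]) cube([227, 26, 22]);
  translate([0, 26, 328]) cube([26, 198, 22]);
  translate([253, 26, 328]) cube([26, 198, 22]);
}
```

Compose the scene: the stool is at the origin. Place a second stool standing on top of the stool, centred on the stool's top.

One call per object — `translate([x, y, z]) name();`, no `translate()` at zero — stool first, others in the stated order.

stool();
translate([37, 55, 382]) stool_2();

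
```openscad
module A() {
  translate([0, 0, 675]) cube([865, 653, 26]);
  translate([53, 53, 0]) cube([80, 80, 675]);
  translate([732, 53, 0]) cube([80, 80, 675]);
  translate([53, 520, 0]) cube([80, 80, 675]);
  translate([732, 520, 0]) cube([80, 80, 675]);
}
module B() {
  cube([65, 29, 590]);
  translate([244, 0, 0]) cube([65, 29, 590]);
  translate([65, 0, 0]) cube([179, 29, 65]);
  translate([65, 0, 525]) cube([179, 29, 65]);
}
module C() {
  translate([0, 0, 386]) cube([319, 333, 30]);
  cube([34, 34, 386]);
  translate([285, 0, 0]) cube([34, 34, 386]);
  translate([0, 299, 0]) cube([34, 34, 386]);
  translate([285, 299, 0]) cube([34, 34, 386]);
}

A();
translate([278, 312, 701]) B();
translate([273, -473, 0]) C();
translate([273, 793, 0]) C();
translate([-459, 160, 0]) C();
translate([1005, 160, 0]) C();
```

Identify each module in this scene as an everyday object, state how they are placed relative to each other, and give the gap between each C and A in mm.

Each stool's nearest face is 140 mm from the table's bounding box.

A is a table. B is a picture frame. C is a stool. The picture frame is on top of the table, centred. Four stools sit around the table at the −y, +y, −x, +x sides. The gap between each stool and the table is 140 mm.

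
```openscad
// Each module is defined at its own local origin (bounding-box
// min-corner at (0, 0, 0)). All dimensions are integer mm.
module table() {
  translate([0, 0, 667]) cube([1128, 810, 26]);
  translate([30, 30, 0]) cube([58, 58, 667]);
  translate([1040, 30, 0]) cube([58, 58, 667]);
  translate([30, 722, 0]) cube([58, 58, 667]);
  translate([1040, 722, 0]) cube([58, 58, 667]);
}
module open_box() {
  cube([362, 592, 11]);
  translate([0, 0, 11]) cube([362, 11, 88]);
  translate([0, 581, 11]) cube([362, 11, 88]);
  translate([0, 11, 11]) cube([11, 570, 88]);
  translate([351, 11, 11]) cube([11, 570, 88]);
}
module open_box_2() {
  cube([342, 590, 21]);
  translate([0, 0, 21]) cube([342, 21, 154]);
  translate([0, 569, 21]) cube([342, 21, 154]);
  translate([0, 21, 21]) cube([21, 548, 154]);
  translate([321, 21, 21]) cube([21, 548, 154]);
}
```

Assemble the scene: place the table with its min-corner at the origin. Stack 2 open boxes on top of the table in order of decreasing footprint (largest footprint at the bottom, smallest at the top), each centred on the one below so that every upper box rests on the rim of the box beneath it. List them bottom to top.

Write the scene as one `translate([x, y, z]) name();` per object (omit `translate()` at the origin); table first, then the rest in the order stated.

table();
translate([383, 109, 693]) open_box();
translate([393, 110, 792]) open_box_2();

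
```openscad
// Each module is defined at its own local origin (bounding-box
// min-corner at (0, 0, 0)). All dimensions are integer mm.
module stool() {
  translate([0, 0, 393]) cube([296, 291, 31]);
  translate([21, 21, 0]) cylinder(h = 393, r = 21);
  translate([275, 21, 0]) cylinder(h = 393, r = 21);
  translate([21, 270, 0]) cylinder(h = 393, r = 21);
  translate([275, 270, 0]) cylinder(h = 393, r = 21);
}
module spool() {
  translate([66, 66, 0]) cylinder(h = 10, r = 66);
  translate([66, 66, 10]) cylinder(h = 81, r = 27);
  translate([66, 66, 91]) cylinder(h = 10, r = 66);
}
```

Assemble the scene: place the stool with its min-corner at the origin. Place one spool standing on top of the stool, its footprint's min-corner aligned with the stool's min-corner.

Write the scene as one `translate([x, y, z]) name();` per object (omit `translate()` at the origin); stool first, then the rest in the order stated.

stool();
translate([0, 0, 424]) spool();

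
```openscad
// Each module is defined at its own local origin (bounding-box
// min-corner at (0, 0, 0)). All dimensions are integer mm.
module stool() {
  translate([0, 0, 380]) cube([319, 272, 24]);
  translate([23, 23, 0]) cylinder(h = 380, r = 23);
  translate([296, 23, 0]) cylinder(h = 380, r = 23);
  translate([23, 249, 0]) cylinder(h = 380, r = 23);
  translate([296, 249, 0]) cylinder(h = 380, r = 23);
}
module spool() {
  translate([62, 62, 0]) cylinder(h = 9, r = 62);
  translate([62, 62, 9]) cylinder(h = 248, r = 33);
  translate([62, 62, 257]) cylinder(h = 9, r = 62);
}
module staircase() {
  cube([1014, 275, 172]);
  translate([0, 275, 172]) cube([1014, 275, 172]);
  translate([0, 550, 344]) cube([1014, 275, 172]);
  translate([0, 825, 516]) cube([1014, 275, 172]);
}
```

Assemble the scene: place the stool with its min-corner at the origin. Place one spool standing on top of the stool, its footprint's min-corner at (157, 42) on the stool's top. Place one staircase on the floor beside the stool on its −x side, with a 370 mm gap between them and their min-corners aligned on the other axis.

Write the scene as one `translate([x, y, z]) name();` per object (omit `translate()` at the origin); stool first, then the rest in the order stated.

stool();
translate([157, 42, 404]) spool();
translate([-1384, 0, 0]) staircase();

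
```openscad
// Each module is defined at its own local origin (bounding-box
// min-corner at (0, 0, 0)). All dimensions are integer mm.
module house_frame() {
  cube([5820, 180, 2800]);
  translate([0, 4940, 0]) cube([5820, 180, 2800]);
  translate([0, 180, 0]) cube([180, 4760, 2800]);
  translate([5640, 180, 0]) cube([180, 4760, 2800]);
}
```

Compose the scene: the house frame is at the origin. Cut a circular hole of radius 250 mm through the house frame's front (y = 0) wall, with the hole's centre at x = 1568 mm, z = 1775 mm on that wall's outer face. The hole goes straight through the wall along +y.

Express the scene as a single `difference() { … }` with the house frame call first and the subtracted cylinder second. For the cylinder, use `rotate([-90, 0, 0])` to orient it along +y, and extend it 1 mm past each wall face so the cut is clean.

difference() {
  house_frame();
  translate([1568, -1, 1775]) rotate([-90, 0, 0]) cylinder(h = 182, r = 250);
}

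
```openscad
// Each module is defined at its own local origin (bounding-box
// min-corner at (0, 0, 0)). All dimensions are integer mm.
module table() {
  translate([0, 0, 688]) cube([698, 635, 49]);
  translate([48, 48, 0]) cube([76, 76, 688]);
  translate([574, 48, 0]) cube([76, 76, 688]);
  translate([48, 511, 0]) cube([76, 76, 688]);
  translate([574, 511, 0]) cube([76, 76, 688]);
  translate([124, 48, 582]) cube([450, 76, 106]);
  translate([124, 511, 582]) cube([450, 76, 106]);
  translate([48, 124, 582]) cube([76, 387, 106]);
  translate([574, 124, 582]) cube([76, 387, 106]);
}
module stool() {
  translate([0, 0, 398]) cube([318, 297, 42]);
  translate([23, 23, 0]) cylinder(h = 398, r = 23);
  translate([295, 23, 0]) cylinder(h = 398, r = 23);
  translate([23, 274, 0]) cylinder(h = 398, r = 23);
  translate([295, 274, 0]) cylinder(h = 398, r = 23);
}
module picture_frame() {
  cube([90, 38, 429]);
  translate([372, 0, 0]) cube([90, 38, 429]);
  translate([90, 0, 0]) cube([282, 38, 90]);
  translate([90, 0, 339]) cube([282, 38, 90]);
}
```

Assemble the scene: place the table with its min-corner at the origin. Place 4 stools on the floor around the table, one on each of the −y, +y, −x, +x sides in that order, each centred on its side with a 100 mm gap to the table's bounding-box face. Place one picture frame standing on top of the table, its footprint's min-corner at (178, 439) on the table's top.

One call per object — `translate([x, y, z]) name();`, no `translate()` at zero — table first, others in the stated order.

table();
translate([190, -397, 0]) stool();
translate([190, 735, 0]) stool();
translate([-418, 169, 0]) stool();
translate([798, 169, 0]) stool();
translate([178, 439, 737]) picture_frame();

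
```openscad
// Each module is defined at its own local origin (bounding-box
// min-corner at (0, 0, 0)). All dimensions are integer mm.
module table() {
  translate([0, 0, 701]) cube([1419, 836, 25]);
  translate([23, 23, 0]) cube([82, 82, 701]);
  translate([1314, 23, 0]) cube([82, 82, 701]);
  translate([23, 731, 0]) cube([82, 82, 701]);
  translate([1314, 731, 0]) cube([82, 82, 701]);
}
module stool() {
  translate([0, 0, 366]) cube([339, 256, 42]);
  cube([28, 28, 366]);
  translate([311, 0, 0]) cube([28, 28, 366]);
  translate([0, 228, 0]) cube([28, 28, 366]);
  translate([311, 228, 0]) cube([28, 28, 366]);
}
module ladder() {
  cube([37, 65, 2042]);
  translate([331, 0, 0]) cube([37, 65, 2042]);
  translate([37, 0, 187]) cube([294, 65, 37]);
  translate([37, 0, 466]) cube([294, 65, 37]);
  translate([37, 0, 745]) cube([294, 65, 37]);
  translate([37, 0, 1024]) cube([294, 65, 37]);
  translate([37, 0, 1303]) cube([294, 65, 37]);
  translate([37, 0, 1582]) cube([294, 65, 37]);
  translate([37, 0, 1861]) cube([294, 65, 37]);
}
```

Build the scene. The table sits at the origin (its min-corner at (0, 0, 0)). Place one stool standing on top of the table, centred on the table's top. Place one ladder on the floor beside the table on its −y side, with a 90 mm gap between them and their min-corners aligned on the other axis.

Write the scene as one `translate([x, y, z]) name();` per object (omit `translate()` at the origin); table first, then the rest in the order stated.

table();
translate([540, 290, 726]) stool();
translate([0, -155, 0]) ladder();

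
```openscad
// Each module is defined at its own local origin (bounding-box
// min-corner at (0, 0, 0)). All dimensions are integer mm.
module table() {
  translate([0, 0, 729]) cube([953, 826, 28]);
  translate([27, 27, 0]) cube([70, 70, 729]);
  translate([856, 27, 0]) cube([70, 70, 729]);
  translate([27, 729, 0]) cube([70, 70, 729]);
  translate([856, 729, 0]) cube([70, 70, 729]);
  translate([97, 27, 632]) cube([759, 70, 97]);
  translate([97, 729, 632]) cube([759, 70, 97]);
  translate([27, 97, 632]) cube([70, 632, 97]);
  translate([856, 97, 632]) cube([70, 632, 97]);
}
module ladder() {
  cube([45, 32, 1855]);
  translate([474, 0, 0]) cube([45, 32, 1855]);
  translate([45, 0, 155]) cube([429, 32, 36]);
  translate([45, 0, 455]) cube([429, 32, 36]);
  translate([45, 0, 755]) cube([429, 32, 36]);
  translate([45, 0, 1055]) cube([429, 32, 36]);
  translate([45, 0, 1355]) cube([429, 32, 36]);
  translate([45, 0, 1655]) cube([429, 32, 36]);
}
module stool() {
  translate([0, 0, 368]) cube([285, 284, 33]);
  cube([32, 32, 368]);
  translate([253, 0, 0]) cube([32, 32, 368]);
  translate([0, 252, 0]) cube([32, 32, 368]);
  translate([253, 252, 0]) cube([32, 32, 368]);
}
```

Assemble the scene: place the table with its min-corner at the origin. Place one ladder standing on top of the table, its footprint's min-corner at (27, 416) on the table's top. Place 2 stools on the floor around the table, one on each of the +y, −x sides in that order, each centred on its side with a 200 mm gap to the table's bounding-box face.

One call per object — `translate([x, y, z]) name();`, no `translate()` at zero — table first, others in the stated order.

table();
translate([27, 416, 757]) ladder();
translate([334, 1026, 0]) stool();
translate([-485, 271, 0]) stool();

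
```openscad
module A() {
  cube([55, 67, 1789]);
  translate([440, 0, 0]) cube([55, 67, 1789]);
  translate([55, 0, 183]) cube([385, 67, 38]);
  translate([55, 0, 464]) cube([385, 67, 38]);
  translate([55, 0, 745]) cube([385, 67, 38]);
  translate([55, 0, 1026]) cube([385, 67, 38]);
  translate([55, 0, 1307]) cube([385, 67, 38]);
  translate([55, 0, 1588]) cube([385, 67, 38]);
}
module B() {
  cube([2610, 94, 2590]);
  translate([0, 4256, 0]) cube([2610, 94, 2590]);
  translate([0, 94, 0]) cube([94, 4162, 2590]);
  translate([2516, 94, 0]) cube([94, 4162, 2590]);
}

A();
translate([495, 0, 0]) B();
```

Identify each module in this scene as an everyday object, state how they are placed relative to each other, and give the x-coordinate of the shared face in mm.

The ladder's +x face and the house frame's −x face are both at x = 495 mm.

A is a ladder. B is a house frame. The house frame is against the ladder's +x side, with their −y faces flush. The x-coordinate of the shared face is 495 mm.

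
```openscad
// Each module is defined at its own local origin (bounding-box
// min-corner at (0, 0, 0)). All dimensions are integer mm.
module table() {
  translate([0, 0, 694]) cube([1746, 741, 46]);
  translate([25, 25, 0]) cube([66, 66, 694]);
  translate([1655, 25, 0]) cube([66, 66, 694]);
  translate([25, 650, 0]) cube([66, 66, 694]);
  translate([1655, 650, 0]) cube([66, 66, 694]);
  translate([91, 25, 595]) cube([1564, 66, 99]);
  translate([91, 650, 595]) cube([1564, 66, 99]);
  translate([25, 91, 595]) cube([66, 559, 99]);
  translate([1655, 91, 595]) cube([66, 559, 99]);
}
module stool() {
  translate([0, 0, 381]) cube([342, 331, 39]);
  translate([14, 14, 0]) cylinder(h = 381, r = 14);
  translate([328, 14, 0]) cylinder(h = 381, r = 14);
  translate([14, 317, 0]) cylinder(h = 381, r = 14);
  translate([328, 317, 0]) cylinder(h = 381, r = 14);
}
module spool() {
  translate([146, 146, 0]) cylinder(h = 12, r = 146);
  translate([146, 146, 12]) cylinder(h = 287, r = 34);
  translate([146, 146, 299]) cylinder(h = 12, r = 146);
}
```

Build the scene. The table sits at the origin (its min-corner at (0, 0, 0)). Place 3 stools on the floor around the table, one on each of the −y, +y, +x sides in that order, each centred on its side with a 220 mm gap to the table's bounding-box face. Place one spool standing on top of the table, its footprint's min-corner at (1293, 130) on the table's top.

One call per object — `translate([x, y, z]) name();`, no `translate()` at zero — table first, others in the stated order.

table();
translate([702, -551, 0]) stool();
translate([702, 961, 0]) stool();
translate([1966, 205, 0]) stool();
translate([1293, 130, 740]) spool();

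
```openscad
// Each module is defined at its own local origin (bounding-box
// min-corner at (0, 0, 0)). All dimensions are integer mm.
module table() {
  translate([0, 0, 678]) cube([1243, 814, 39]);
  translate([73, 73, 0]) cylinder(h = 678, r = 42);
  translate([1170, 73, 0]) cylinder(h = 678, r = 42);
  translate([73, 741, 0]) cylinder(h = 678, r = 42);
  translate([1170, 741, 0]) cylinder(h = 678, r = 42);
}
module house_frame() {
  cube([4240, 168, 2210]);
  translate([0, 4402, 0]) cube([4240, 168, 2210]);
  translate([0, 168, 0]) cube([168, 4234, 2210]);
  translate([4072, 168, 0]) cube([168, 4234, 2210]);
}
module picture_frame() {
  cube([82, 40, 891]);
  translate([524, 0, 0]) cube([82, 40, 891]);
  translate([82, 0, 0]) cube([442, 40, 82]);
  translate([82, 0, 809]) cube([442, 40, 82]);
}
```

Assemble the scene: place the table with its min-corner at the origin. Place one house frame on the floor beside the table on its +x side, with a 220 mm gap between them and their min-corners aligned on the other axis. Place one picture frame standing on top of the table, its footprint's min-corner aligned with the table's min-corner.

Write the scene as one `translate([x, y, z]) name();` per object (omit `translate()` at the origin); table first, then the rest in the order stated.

table();
translate([1463, 0, 0]) house_frame();
translate([0, 0, 717]) picture_frame();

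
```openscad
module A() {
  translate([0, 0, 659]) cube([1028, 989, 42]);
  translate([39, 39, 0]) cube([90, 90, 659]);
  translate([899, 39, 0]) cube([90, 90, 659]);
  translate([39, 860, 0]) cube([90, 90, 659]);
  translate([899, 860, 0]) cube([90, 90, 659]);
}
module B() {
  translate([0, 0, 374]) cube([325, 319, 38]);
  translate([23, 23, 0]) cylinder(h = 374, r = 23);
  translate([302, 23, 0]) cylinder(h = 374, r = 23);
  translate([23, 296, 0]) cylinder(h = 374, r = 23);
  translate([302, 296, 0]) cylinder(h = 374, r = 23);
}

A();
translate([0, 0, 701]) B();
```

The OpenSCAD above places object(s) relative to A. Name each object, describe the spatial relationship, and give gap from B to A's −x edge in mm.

The stool's min-x is at 0; the table's min-x is 0; gap = 0 mm.

A is a table. B is a stool. The stool is on top of the table. The gap from the stool to the table's −x edge is 0 mm.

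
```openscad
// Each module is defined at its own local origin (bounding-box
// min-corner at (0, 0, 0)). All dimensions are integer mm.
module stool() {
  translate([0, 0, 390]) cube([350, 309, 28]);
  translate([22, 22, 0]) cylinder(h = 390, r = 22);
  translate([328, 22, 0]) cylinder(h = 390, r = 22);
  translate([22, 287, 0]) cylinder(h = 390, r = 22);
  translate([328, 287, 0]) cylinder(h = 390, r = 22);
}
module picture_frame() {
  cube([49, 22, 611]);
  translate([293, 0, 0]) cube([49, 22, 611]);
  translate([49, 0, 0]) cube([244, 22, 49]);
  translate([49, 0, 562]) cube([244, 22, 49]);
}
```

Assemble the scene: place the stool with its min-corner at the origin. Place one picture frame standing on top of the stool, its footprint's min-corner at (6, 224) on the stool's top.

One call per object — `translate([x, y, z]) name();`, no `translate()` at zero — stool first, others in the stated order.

stool();
translate([6, 224, 418]) picture_frame();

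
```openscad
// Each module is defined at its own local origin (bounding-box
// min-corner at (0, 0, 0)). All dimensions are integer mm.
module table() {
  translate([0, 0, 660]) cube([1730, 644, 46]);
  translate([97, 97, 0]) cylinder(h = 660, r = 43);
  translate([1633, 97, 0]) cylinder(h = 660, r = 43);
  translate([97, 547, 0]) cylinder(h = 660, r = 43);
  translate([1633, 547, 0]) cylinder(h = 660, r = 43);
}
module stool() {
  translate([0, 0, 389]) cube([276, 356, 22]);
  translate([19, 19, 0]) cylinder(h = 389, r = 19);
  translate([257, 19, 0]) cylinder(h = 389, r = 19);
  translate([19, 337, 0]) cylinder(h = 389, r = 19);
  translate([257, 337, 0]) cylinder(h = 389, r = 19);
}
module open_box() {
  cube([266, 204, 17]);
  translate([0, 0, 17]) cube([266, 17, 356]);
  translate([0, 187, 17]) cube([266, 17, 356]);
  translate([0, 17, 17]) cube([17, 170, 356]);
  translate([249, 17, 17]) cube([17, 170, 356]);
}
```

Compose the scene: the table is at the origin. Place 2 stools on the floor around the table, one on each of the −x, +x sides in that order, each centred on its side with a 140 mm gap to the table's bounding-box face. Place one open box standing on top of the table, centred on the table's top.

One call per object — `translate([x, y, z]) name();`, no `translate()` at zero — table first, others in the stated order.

table();
translate([-416, 144, 0]) stool();
translate([1870, 144, 0]) stool();
translate([732, 220, 706]) open_box();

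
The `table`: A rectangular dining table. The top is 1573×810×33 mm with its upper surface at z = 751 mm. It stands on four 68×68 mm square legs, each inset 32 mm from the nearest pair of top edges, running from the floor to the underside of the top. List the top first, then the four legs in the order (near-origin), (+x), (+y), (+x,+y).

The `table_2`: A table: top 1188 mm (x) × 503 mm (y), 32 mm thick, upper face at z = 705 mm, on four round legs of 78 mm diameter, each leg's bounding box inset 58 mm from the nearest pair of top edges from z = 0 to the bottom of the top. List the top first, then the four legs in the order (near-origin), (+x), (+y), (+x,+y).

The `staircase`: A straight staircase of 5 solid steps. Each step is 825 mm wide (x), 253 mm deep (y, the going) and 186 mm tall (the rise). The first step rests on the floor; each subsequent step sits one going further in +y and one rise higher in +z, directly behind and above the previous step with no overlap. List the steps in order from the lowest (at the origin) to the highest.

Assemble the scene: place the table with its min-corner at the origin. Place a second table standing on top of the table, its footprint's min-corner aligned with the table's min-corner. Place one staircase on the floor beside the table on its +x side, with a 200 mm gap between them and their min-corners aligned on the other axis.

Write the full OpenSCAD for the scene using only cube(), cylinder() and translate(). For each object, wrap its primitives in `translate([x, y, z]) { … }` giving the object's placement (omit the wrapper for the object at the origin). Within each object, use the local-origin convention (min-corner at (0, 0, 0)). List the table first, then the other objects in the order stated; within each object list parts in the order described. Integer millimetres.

translate([0, 0, 718]) cube([1573, 810, 33]);
translate([32, 32, 0]) cube([68, 68, 718]);
translate([1473, 32, 0]) cube([68, 68, 718]);
translate([32, 710, 0]) cube([68, 68, 718]);
translate([1473, 710, 0]) cube([68, 68, 718]);
translate([0, 0, 751]) {
  translate([0, 0, 673]) cube([1188, 503, 32]);
  translate([97, 97, 0]) cylinder(h = 673, r = 39);
  translate([1091, 97, 0]) cylinder(h = 673, r = 39);
  translate([97, 406, 0]) cylinder(h = 673, r = 39);
  translate([1091, 406, 0]) cylinder(h = 673, r = 39);
}
translate([1773, 0, 0]) {
  cube([825, 253, 186]);
  translate([0, 253, 186]) cube([825, 253, 186]);
  translate([0, 506, 372]) cube([825, 253, 186]);
  translate([0, 759, 558]) cube([825, 253, 186]);
  translate([0, 1012, 744]) cube([825, 253, 186]);
}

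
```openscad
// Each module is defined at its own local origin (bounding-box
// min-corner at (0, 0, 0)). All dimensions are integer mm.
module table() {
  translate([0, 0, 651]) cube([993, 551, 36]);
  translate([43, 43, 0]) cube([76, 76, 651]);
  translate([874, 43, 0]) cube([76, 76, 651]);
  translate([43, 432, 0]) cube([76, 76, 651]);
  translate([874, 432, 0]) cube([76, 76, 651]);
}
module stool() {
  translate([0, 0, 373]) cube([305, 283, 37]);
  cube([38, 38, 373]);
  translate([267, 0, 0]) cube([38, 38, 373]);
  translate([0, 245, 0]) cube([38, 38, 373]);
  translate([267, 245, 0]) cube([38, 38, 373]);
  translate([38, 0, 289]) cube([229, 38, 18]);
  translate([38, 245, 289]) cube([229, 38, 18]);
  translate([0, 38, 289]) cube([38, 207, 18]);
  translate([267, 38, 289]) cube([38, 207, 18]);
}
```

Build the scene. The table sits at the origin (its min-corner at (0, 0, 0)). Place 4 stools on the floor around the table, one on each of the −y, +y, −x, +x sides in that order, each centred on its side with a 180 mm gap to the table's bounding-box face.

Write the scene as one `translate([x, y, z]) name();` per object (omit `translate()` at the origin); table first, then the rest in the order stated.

table();
translate([344, -463, 0]) stool();
translate([344, 731, 0]) stool();
translate([-485, 134, 0]) stool();
translate([1173, 134, 0]) stool();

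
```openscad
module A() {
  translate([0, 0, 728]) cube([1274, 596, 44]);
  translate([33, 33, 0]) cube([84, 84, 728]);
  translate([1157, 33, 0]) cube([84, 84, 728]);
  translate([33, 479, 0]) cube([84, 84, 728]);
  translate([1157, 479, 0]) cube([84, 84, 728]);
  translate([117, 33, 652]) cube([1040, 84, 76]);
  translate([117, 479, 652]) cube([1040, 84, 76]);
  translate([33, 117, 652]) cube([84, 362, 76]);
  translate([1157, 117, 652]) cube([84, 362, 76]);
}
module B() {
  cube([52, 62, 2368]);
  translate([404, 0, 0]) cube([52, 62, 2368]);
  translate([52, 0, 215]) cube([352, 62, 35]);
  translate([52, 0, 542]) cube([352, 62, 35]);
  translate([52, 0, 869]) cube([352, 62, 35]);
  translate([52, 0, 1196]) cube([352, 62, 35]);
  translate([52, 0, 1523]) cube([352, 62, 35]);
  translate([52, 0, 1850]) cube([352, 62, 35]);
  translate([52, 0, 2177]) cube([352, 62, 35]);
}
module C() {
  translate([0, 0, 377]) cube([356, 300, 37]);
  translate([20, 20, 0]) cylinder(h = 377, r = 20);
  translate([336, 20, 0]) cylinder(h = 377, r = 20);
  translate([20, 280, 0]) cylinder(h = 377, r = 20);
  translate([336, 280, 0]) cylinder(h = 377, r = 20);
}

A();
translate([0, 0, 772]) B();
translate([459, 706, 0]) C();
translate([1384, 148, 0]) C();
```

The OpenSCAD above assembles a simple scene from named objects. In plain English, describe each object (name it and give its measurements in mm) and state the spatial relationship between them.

A is a table: top 1274 mm (x) × 596 mm (y), 44 mm thick, upper face at z = 772 mm, on four 84×84 mm square legs, each inset 33 mm from the nearest pair of top edges, running from z = 0 to the bottom of the top. Four apron rails, 84 mm thick and 76 mm tall, run between adjacent legs with their top edges flush with the underside of the top and their outer faces flush with the legs' outer faces.

B is a straight ladder. Two 52×62 mm vertical rails, 2368 mm tall, stand 456 mm apart (outside-to-outside) with their front faces coplanar on the −y side. 7 rungs, each 62 mm deep and 35 mm tall, span between the inner faces of the rails, front faces flush with the rails. The lowest rung's underside is at z = 215 mm and rungs are spaced 327 mm apart (underside to underside).

C is a four-legged stool. The seat is 356×300 mm, 37 mm thick, top at z = 414 mm. It stands on four round legs, each 40 mm in diameter, from z = 0 to the seat underside, each leg's axis is inset half a diameter from the nearest pair of seat edges (so the leg's bounding box is flush with the corner).

The ladder is on top of the table. Two stools sit around the table at the +y, +x sides.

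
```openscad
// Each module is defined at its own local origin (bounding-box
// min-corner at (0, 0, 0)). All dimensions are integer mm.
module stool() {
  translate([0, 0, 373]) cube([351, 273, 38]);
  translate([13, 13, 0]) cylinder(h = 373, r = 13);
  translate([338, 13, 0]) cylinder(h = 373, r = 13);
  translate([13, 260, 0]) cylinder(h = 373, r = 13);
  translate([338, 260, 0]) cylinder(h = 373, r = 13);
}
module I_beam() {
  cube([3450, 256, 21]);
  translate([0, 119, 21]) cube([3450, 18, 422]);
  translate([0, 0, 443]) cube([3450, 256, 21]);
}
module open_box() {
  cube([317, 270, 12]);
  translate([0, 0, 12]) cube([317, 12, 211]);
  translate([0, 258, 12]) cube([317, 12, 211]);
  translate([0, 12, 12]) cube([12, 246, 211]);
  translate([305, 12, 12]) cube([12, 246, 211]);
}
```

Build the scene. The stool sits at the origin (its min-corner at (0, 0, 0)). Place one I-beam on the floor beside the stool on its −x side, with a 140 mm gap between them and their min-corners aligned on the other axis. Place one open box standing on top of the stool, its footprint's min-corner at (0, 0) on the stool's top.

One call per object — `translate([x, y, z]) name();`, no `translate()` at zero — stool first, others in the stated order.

stool();
translate([-3590, 0, 0]) I_beam();
translate([0, 0, 411]) open_box();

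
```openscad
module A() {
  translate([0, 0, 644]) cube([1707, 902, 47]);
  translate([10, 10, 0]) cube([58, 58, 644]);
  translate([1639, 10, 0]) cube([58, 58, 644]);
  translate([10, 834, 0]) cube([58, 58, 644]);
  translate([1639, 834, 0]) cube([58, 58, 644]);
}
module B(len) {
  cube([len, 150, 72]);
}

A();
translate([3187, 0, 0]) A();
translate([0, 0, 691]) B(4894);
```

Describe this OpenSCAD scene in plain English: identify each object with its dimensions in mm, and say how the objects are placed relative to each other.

A is a table: top 1707 mm (x) × 902 mm (y), 47 mm thick, upper face at z = 691 mm, on four 58×58 mm square legs, each inset 10 mm from the nearest pair of top edges, running from z = 0 to the bottom of the top.

B is a rectangular beam 4894 mm long (x), 150 mm deep (y), 72 mm thick (z).

The beam spans the tops of two tables placed 1480 mm apart, resting at z = 691 mm.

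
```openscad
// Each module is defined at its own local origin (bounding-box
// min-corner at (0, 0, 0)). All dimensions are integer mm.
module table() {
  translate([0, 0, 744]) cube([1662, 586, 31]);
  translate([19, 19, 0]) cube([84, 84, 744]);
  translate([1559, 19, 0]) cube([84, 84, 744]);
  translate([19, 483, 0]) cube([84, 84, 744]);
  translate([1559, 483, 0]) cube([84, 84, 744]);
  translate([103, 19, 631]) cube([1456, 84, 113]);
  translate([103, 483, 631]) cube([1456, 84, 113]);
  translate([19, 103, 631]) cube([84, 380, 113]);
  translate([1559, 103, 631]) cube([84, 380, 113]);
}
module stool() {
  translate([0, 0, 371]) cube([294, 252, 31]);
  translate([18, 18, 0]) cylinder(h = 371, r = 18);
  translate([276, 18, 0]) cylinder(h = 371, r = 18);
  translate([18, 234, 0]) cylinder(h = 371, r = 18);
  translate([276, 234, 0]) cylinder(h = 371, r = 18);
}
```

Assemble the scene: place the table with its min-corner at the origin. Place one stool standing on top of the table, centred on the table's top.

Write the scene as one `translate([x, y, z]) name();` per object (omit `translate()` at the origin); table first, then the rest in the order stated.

table();
translate([684, 167, 775]) stool();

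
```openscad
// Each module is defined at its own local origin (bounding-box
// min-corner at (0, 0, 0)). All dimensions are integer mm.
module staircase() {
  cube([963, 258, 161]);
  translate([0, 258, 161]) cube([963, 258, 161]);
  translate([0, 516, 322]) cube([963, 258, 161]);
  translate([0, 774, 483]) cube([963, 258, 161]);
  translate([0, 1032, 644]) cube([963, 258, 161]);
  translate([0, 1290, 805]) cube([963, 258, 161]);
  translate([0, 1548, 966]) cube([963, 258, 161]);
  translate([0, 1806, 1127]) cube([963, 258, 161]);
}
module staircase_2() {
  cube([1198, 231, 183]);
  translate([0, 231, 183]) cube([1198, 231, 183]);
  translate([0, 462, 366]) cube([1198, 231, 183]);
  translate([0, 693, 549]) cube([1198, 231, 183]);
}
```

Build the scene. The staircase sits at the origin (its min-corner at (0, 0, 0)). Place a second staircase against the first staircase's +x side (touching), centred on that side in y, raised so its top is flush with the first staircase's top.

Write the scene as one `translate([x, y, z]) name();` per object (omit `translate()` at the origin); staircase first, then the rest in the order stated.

staircase();
translate([963, 570, 556]) staircase_2();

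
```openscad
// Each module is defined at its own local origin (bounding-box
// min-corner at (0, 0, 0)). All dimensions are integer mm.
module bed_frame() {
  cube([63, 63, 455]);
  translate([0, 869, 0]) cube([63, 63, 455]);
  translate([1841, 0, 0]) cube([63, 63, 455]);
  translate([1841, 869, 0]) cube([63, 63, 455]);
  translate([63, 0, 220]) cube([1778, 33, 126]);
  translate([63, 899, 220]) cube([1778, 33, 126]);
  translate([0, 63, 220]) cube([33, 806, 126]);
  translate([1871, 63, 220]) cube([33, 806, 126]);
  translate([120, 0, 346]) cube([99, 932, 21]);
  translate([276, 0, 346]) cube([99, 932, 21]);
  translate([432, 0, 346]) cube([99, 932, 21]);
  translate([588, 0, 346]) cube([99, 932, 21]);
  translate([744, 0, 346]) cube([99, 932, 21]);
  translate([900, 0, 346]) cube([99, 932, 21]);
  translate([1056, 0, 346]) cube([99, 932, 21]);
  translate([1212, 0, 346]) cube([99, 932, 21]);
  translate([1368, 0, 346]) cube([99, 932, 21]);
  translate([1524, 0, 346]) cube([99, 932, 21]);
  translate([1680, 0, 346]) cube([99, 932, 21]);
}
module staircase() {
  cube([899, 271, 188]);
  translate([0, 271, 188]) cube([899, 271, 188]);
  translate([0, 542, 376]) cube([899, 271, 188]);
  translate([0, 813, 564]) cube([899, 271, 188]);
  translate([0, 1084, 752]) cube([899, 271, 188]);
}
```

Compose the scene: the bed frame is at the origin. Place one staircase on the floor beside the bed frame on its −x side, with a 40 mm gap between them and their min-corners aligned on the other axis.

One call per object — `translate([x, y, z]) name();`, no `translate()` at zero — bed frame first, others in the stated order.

bed_frame();
translate([-939, 0, 0]) staircase();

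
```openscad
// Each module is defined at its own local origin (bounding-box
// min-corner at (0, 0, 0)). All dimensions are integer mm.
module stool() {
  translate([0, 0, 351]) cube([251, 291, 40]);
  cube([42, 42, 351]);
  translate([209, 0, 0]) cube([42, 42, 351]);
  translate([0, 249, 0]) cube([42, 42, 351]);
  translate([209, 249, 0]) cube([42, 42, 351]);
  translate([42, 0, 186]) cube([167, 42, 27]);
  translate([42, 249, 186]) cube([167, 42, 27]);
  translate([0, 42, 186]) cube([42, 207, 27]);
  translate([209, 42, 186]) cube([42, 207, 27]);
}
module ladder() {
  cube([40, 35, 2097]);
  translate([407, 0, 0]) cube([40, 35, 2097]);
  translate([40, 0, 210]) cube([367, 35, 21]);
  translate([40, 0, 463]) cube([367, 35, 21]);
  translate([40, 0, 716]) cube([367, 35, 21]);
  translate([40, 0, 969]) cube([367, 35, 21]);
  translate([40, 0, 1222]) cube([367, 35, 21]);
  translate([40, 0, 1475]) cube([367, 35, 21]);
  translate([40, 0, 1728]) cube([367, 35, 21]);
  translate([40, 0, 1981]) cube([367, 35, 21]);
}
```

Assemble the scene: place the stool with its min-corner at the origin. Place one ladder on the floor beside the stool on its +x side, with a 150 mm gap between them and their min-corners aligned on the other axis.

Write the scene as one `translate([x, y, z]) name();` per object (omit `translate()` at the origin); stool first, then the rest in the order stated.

stool();
translate([401, 0, 0]) ladder();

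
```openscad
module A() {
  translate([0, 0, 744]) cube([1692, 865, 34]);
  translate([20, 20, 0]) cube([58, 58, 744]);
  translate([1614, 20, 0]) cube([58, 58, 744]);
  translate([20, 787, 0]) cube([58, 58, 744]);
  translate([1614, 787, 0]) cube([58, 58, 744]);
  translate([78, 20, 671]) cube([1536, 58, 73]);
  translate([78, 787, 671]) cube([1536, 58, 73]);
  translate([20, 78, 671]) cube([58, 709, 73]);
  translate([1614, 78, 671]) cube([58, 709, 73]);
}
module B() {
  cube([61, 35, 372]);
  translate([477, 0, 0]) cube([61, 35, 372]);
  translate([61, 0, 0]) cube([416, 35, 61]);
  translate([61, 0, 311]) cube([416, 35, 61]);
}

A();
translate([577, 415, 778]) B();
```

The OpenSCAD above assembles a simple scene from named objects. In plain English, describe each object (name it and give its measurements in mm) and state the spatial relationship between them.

A is a table with a 1692×865 mm rectangular top, 34 mm thick, top surface at z = 778 mm, supported by four 58×58 mm square legs, each inset 20 mm from the nearest pair of top edges, running from the floor. Four apron rails, 58 mm thick and 73 mm tall, run between adjacent legs with their top edges flush with the underside of the top and their outer faces flush with the legs' outer faces.

B is a rectangular picture frame lying in the x–z plane (depth along y). The opening is 416 mm wide (x) by 250 mm tall (z), surrounded by a border 61 mm wide on all four sides. The frame is 35 mm deep and is made of two full-height vertical stiles with two horizontal rails fitted between them.

The picture frame is on top of the table, centred.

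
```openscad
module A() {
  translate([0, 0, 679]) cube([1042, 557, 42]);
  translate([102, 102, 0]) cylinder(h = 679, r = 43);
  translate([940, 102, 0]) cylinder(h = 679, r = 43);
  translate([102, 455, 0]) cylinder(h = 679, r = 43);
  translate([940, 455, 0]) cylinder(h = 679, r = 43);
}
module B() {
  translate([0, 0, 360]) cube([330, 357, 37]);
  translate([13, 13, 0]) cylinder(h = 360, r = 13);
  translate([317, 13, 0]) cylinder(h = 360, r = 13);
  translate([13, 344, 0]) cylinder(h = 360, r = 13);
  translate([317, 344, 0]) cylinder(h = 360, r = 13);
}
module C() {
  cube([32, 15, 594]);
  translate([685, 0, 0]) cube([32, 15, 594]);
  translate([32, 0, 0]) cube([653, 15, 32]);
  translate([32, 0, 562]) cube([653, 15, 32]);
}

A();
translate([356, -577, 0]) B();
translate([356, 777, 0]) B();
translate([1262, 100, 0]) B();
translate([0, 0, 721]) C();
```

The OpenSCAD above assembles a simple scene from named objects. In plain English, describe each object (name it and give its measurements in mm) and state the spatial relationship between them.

A is a table with a 1042×557 mm rectangular top, 42 mm thick, top surface at z = 721 mm, supported by four round legs of 86 mm diameter, each leg's bounding box inset 59 mm from the nearest pair of top edges, running from the floor.

B is a simple wooden stool: a rectangular seat 330 mm (x) by 357 mm (y), 37 mm thick, top face at z = 397 mm, on four round legs, each 26 mm in diameter. The legs rest on z = 0, each leg's axis is inset half a diameter from the nearest pair of seat edges (so the leg's bounding box is flush with the corner).

C is a picture frame with a 653×530 mm rectangular opening (x by z) and a uniform 32 mm border on every side. Frame depth is 15 mm along y. It is built from two vertical stiles running the full outside height and two horizontal rails spanning the gap between the stiles.

Three stools sit around the table at the −y, +y, +x sides. The picture frame is on top of the table.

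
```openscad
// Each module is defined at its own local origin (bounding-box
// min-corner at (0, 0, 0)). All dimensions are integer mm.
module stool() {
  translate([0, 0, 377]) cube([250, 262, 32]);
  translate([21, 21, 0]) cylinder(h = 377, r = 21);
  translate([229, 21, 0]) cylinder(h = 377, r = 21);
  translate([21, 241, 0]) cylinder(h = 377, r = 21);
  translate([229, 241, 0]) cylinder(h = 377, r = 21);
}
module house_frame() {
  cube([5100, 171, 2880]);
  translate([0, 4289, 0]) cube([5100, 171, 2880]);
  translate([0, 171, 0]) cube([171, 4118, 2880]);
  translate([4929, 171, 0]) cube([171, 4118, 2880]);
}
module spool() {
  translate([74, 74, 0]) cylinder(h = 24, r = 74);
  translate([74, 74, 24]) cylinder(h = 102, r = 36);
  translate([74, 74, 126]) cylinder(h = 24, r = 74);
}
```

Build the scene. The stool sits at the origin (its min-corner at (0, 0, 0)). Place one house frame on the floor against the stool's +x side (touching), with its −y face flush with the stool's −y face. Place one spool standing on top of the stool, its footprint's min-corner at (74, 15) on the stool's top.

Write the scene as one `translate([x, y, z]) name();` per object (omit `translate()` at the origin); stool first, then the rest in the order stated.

stool();
translate([250, 0, 0]) house_frame();
translate([74, 15, 409]) spool();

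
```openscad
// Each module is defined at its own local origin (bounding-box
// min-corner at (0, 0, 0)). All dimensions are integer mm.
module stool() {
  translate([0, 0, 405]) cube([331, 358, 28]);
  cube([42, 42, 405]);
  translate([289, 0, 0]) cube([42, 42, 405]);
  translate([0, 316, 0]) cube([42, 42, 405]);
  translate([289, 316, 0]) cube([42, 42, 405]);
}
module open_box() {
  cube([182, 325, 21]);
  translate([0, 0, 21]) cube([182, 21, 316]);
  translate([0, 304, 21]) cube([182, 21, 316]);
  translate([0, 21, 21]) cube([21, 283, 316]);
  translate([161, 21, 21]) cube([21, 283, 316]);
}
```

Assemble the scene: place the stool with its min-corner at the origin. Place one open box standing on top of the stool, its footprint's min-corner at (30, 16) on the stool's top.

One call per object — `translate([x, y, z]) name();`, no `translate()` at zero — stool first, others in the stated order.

stool();
translate([30, 16, 433]) open_box();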